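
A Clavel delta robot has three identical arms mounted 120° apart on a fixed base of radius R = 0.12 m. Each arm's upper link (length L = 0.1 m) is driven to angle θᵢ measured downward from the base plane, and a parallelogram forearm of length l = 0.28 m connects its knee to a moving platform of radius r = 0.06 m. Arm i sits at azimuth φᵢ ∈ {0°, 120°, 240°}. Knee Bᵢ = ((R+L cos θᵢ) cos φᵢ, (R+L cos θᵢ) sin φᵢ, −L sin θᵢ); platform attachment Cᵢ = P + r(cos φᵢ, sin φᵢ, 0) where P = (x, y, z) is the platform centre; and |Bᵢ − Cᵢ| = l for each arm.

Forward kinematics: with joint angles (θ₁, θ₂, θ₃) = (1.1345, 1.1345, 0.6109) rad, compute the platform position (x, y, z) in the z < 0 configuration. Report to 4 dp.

O1 = (0.1023·cos0.0°, 0.1023·sin0.0°, -0.0906) = (0.1023, 0.0000, -0.0906)
arm 2 at φ=120.0°: e+L cos θ2 = 0.1023;  O2 = (-0.0511, 0.0886, -0.0906)
O3 = (0.1419·cos240.0°, 0.1419·sin240.0°, -0.0574) = (-0.0710, -0.1229, -0.0574)
subtract pairs → two planes through P
linear system: -0.3068x+0.1771y = 0.0000−0.0000z; -0.3464x+-0.2458y = 0.0048−0.0665z
Cramer: x(z) = -0.0062+0.0862z;  y(z) = -0.0107+0.1493z
quadratic in z: (1.0297)z²+(0.1594)z+(-0.0583)=0, √Δ=0.5154 → z ∈ {-0.3276, 0.1729}; z = -0.3276 (taking z<0)
x = -0.0344, y = -0.0596

(-0.0344, -0.0596, -0.3276)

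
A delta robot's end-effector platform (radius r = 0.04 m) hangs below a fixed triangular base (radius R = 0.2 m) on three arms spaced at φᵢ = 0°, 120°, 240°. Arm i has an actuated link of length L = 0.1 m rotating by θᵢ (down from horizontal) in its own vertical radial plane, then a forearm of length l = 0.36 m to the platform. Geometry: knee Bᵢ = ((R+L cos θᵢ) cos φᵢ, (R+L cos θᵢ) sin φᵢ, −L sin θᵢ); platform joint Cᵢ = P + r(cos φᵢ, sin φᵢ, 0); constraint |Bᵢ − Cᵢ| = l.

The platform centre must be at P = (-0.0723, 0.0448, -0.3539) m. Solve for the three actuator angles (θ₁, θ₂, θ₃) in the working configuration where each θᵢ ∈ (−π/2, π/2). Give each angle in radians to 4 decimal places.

θ₁ = 1.3959, θ₂ = 0.4363, θ₃ = 0.9600

rotate P by −φ1: (-0.0723, 0.0448, -0.3539)
  e−x'=0.2323;  (l²−L²−(e−x')²−y'²−z²)/2L = -0.3081
  γ=atan2(-0.3539,0.2323)=-0.9899;  ψ=arccos(-0.7277)=2.3858;  θ1=γ+ψ≈1.3959
arm 2 (φ=120.0°): x'=0.0749, y'=0.0402
  e−x'=0.0851;  (l²−L²−(e−x')²−y'²−z²)/2L = -0.0725
  θ2 = atan2(B,A) + arccos(C/0.3640) = 0.4363
arm 3 (φ=240.0°): x'=-0.0026, y'=-0.0850
  e−x'=0.1626;  (l²−L²−(e−x')²−y'²−z²)/2L = -0.1966
  θ3 = atan2(B,A) + arccos(C/0.3895) = 0.9600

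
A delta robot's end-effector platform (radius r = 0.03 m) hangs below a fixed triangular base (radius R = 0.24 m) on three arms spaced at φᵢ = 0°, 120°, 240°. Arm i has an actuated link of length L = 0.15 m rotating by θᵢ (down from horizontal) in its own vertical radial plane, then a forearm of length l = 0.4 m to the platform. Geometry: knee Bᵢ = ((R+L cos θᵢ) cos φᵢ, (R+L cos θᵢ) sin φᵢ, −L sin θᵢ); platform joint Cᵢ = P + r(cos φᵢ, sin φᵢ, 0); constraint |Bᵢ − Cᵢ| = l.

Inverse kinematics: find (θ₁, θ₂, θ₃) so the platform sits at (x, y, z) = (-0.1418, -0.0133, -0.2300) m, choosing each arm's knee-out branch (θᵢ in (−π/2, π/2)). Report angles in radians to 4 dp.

θ₁ = 1.3091, θ₂ = 0.0004, θ₃ = -0.2618

arm 1 (φ=0.0°): x'=-0.1418, y'=-0.0133
  A=0.3518, B=-0.2300, C=(l²−L²−A²−y'²−z²)/(2L)=-0.1311
  θ1 = atan2(B,A) + arccos(C/0.4203) = 1.3091
φ2=120.0° → target in arm frame (0.0594, 0.1295)
  A=0.1506, B=-0.2300, C=(l²−L²−A²−y'²−z²)/(2L)=0.1505
  √(A²+B²)=0.2749;  θ2 = -0.9910+0.9914 ≈ 0.0004
rotate P by −φ3: (0.0824, -0.1162, -0.2300)
  e−x'=0.1276;  (l²−L²−(e−x')²−y'²−z²)/2L = 0.1828
  √(A²+B²)=0.2630;  θ3 = -1.0643+0.8025 ≈ -0.2618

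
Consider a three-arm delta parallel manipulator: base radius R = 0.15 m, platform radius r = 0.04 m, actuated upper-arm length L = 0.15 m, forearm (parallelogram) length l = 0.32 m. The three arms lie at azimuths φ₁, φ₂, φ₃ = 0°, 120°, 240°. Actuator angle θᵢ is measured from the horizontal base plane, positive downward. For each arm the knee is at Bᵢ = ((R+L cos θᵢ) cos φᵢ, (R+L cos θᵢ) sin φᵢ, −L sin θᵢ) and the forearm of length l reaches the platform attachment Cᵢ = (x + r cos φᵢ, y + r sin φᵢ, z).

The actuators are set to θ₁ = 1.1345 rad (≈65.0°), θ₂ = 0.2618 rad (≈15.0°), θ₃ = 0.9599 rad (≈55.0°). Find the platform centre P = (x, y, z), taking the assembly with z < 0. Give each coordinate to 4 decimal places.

arm 1 at φ=0.0°: (R−r)+L cos θ1 = 0.1734;  O1 = (0.1734, 0.0000, -0.1359)
O2 = (0.2549·cos120.0°, 0.2549·sin120.0°, -0.0388) = (-0.1274, 0.2207, -0.0388)
arm 3 at φ=240.0°: (R−r)+L cos θ3 = 0.1960;  O3 = (-0.0980, -0.1698, -0.1229)
eliminate P² terms by subtracting sphere 1 from 2 and 3
linear system: -0.6017x+0.4415y = 0.0179−0.1943z; -0.5428x+-0.3396y = 0.0050−0.0262z
Cramer: x(z) = -0.0187+0.1746z;  y(z) = 0.0152-0.2021z
into |P−O₁|² = l²: 1.0713z² + 0.1987z + -0.0468 = 0;  Δ = 0.2400;  z = -0.3214 or 0.1359 → z<0 root = -0.3214
x = -0.0748, y = 0.0801

(-0.0748, 0.0801, -0.3214)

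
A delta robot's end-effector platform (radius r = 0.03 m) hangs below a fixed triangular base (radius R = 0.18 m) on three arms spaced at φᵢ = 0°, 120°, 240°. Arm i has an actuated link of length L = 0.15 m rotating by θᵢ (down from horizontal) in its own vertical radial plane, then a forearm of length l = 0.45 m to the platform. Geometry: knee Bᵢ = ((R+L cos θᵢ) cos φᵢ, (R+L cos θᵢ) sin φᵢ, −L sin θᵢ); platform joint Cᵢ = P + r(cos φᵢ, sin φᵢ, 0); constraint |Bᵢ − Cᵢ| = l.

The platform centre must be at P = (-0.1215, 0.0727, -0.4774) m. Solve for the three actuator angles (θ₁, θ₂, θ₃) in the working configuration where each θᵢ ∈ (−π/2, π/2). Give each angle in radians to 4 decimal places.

arm 1 (φ=0.0°): x'=-0.1215, y'=0.0727
  A=0.2715, B=-0.4774, C=(l²−L²−A²−y'²−z²)/(2L)=-0.4230
  γ=atan2(-0.4774,0.2715)=-1.0537;  ψ=arccos(-0.7703)=2.4500;  θ1=γ+ψ≈1.3963
rotate P by −φ2: (0.1237, 0.0689, -0.4774)
  e−x'=0.0263;  (l²−L²−(e−x')²−y'²−z²)/2L = -0.1778
  γ=atan2(-0.4774,0.0263)=-1.5158;  ψ=arccos(-0.3719)=1.9519;  θ2=γ+ψ≈0.4361
arm 3 (φ=240.0°): x'=-0.0022, y'=-0.1416
  A cos θ + B sin θ = C:  0.1522·cos θ + -0.4774·sin θ = -0.3037
  γ=atan2(-0.4774,0.1522)=-1.2622;  ψ=arccos(-0.6062)=2.2220;  θ3=γ+ψ≈0.9599

θ₁ = 1.3963, θ₂ = 0.4361, θ₃ = 0.9599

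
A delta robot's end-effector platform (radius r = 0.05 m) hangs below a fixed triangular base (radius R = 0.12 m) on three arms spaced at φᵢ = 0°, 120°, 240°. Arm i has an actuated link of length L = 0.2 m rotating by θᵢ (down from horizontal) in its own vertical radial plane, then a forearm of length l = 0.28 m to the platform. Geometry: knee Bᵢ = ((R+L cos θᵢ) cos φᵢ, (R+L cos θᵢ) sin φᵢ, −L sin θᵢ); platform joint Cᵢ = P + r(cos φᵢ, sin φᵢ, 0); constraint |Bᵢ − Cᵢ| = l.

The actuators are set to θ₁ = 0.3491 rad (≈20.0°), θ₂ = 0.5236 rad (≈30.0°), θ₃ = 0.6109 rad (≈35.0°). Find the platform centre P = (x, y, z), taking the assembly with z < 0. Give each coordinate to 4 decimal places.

(0.0271, 0.0100, -0.2266)

arm 1 at φ=0.0°: (R−r)+L cos θ1 = 0.2579;  S1 = (0.2579, 0.0000, -0.0684)
arm 2 at φ=120.0°: (R−r)+L cos θ2 = 0.2432;  S2 = (-0.1216, 0.2106, -0.1000)
S3 = (0.2338·cos240.0°, 0.2338·sin240.0°, -0.1147) = (-0.1169, -0.2025, -0.1147)
subtract pairs → two planes through P
[-0.7591 0.4212 -0.0632]·P = -0.0021;  [-0.7497 -0.4050 -0.0926]·P = -0.0034
det = 0.6232;  x = 0.0036+-0.1037z,  y = 0.0016+-0.0368z
sphere 1 gives Az²+Bz+C=0 with A=1.0121, B=0.1894, C=-0.0090;  B²−4AC=0.0725;  roots -0.2266, 0.0394;  negative root z = -0.2266
x = 0.0271, y = 0.0100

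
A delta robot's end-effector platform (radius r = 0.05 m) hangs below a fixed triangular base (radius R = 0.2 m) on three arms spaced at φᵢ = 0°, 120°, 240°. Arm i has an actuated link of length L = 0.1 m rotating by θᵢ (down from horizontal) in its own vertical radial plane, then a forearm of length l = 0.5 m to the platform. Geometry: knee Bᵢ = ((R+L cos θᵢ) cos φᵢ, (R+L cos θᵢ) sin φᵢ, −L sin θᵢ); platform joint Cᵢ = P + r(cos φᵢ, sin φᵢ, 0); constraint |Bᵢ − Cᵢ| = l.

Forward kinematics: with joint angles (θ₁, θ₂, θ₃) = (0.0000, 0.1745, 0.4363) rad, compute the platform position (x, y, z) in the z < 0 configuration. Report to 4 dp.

(0.0387, 0.0297, -0.4522)

arm 1 at φ=0.0°: (R−r)+L cos θ1 = 0.2500;  S1 = (0.2500, 0.0000, 0.0000)
arm 2 at φ=120.0°: (R−r)+L cos θ2 = 0.2485;  S2 = (-0.1242, 0.2152, -0.0174)
S3 = (0.2406·cos240.0°, 0.2406·sin240.0°, -0.0423) = (-0.1203, -0.2084, -0.0423)
|S₂|²−|S₁|² = -0.0005;  |S₃|²−|S₁|² = -0.0028
linear system: -0.7485x+0.4304y = -0.0005−-0.0347z; -0.7406x+-0.4168y = -0.0028−-0.0845z
Cramer: x(z) = 0.0022-0.0806z;  y(z) = 0.0028-0.0595z
quadratic in z: (1.0100)z²+(0.0396)z+(-0.1886)=0, √Δ=0.8738 → z ∈ {-0.4522, 0.4129}; z = -0.4522 (taking z<0)
x = 0.0387, y = 0.0297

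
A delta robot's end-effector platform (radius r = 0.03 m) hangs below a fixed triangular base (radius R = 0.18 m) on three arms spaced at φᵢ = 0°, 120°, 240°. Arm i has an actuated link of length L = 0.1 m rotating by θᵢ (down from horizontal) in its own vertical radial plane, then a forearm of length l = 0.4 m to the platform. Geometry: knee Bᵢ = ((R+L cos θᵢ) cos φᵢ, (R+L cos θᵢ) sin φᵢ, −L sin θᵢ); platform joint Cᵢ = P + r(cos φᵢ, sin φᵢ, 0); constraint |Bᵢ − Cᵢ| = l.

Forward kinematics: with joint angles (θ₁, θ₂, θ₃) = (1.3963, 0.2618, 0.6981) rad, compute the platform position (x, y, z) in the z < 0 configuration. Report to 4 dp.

O1 = (0.1674·cos0.0°, 0.1674·sin0.0°, -0.0985) = (0.1674, 0.0000, -0.0985)
arm 2 at φ=120.0°: ρ2 = 0.2466;  O2 = (-0.1233, 0.2136, -0.0259)
φ3=240.0°: virtual centre (-0.1133, -0.1962, -0.0643), radius l
|O₂|²−|O₁|² = 0.0238;  |O₃|²−|O₁|² = 0.0178
linear system: -0.5813x+0.4271y = 0.0238−0.1452z; -0.5613x+-0.3925y = 0.0178−0.0684z
det = 0.4679;  x = -0.0362+0.1842z,  y = 0.0064+-0.0892z
sphere 1 gives Az²+Bz+C=0 with A=1.0419, B=0.1208, C=-0.1088;  B²−4AC=0.4682;  roots -0.3863, 0.2704;  negative root z = -0.3863
x = -0.1073, y = 0.0409

(-0.1073, 0.0409, -0.3863)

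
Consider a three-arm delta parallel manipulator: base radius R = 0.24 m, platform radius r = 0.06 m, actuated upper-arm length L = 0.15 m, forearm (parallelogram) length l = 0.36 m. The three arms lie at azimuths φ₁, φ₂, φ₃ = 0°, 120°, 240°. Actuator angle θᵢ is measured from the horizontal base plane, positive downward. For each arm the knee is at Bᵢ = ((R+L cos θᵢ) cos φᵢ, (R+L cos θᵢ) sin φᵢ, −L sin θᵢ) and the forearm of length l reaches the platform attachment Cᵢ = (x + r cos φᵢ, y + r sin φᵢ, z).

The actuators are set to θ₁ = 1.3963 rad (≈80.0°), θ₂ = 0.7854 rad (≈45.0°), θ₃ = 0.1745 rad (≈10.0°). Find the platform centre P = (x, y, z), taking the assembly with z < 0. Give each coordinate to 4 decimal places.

φ1=0.0°: virtual centre (0.2060, 0.0000, -0.1477), radius l
φ2=120.0°: virtual centre (-0.1430, 0.2477, -0.1061), radius l
arm 3 at φ=240.0°: (R−r)+L cos θ3 = 0.3277;  O3 = (-0.1639, -0.2838, -0.0260)
|O₂|²−|O₁|² = 0.0288;  |O₃|²−|O₁|² = 0.0438
[-0.6981 0.4955 0.0833]·P = 0.0288;  [-0.7398 -0.5676 0.2434]·P = 0.0438
Cramer: x(z) = -0.0499+0.2201z;  y(z) = -0.0122+0.1419z
quadratic in z: (1.0686)z²+(0.1794)z+(-0.0421)=0, √Δ=0.4607 → z ∈ {-0.2995, 0.1316}; z = -0.2995 (taking z<0)
x = -0.1158, y = -0.0547

(-0.1158, -0.0547, -0.2995)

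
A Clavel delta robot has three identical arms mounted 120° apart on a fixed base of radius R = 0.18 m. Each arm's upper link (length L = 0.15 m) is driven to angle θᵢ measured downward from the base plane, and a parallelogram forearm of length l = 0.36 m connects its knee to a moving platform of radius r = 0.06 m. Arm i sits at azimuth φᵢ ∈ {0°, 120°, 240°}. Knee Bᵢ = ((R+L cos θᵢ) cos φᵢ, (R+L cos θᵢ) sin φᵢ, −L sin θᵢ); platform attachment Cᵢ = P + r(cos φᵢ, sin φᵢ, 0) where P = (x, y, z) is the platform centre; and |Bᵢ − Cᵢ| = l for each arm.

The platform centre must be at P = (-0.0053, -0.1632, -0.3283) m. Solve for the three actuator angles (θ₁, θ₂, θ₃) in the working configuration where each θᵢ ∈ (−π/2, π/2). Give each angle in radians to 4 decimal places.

arm 1 (φ=0.0°): x'=-0.0053, y'=-0.1632
  A cos θ + B sin θ = C:  0.1253·cos θ + -0.3283·sin θ = -0.1434
  θ1 = atan2(B,A) + arccos(C/0.3514) = 0.7849
φ2=120.0° → target in arm frame (-0.1387, 0.0862)
  e−x'=0.2587;  (l²−L²−(e−x')²−y'²−z²)/2L = -0.2501
  √(A²+B²)=0.4180;  θ2 = -0.9034+2.2122 ≈ 1.3088
rotate P by −φ3: (0.1440, 0.0770, -0.3283)
  A cos θ + B sin θ = C:  -0.0240·cos θ + -0.3283·sin θ = -0.0240
  √(A²+B²)=0.3292;  θ3 = -1.6437+1.6436 ≈ -0.0001

θ₁ = 0.7849, θ₂ = 1.3088, θ₃ = -0.0001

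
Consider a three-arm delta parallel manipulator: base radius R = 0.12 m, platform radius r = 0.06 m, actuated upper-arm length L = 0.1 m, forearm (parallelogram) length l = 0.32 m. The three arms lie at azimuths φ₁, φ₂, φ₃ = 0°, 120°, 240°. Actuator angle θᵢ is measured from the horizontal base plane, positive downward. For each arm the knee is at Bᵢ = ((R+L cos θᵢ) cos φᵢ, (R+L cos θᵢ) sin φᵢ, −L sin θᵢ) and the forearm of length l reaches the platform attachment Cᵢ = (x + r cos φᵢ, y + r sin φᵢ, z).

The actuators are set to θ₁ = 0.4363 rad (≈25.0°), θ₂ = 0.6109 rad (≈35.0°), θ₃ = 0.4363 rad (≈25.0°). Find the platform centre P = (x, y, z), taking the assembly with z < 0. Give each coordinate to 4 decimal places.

(0.0127, -0.0220, -0.3302)

arm 1 at φ=0.0°: e+L cos θ1 = 0.1506;  centre 1 = (0.1506, 0.0000, -0.0423)
centre 2 = (0.1419·cos120.0°, 0.1419·sin120.0°, -0.0574) = (-0.0710, 0.1229, -0.0574)
arm 3 at φ=240.0°: e+L cos θ3 = 0.1506;  centre 3 = (-0.0753, -0.1305, -0.0423)
|centre ₂|²−|centre ₁|² = -0.0010;  |centre ₃|²−|centre ₁|² = 0.0000
plane₁₂: -0.4432x+0.2458y+-0.0302z = -0.0010
det = 0.2267;  x = 0.0012+-0.0348z,  y = -0.0021+0.0602z
into |P−centre ₁|² = l²: 1.0048z² + 0.0947z + -0.0783 = 0;  Δ = 0.3236;  z = -0.3302 or 0.2360 → z<0 root = -0.3302
x = 0.0127, y = -0.0220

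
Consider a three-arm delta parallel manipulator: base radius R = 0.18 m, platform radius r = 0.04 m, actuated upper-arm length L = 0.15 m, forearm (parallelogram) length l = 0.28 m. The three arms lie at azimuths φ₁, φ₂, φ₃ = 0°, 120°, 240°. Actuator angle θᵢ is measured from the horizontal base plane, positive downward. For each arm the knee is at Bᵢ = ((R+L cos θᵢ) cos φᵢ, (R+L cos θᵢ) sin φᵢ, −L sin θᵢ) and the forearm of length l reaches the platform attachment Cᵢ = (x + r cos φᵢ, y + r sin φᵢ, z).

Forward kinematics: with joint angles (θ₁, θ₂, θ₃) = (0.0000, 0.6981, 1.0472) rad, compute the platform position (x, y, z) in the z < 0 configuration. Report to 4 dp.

(0.0661, 0.0306, -0.1654)

arm 1 at φ=0.0°: e+L cos θ1 = 0.2900;  S1 = (0.2900, 0.0000, 0.0000)
S2 = (0.2549·cos120.0°, 0.2549·sin120.0°, -0.0964) = (-0.1275, 0.2208, -0.0964)
φ3=240.0°: virtual centre (-0.1075, -0.1862, -0.1299), radius l
subtract pairs → two planes through P
plane₁₂: -0.8349x+0.4415y+-0.1928z = -0.0098
det = 0.6619;  x = 0.0195+-0.2818z,  y = 0.0147+-0.0961z
sphere 1 gives Az²+Bz+C=0 with A=1.0886, B=0.1496, C=-0.0050;  B²−4AC=0.0443;  roots -0.1654, 0.0280;  negative root z = -0.1654
x = 0.0661, y = 0.0306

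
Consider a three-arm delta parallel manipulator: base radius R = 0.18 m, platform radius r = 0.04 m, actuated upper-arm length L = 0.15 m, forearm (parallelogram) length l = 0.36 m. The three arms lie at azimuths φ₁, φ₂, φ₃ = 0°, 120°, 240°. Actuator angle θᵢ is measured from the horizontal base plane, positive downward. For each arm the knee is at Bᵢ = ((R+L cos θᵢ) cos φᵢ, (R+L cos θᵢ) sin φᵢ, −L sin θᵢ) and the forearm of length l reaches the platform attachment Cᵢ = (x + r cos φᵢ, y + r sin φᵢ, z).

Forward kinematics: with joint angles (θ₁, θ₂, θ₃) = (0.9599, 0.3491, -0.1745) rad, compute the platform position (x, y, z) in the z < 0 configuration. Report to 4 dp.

(-0.1015, -0.0430, -0.2660)

φ1=0.0°: virtual centre (0.2260, 0.0000, -0.1229), radius l
S2 = (0.2810·cos120.0°, 0.2810·sin120.0°, -0.0513) = (-0.1405, 0.2433, -0.0513)
arm 3 at φ=240.0°: (R−r)+L cos θ3 = 0.2877;  S3 = (-0.1439, -0.2492, 0.0260)
|S₂|²−|S₁|² = 0.0154;  |S₃|²−|S₁|² = 0.0173
plane₁₂: -0.7330x+0.4866y+0.1431z = 0.0154
det = 0.7253;  x = -0.0222+0.2982z,  y = -0.0018+0.1550z
into |P−S₁|² = l²: 1.1129z² + 0.0972z + -0.0529 = 0;  Δ = 0.2449;  z = -0.2660 or 0.1787 → z<0 root = -0.2660
x = -0.1015, y = -0.0430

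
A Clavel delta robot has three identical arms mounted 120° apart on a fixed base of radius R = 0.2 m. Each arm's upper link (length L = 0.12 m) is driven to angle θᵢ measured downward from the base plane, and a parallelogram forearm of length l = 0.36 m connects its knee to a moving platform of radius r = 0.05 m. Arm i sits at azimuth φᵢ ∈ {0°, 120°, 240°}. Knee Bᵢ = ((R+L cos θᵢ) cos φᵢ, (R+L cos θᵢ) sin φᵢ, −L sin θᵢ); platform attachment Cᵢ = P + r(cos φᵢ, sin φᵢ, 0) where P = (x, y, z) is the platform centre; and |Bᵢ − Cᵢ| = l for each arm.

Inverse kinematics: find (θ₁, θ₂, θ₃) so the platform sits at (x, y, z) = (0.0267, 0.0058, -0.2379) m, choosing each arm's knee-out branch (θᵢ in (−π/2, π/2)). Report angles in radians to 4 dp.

θ₁ = -0.2619, θ₂ = 0.0876, θ₃ = 0.1751

rotate P by −φ1: (0.0267, 0.0058, -0.2379)
  A=0.1233, B=-0.2379, C=(l²−L²−A²−y'²−z²)/(2L)=0.1807
  γ=atan2(-0.2379,0.1233)=-1.0926;  ψ=arccos(0.6744)=0.8307;  θ1=γ+ψ≈-0.2619
φ2=120.0° → target in arm frame (-0.0083, -0.0260)
  A cos θ + B sin θ = C:  0.1583·cos θ + -0.2379·sin θ = 0.1369
  √(A²+B²)=0.2858;  θ2 = -0.9836+1.0712 ≈ 0.0876
φ3=240.0° → target in arm frame (-0.0184, 0.0202)
  A=0.1684, B=-0.2379, C=(l²−L²−A²−y'²−z²)/(2L)=0.1244
  γ=atan2(-0.2379,0.1684)=-0.9549;  ψ=arccos(0.4267)=1.1300;  θ3=γ+ψ≈0.1751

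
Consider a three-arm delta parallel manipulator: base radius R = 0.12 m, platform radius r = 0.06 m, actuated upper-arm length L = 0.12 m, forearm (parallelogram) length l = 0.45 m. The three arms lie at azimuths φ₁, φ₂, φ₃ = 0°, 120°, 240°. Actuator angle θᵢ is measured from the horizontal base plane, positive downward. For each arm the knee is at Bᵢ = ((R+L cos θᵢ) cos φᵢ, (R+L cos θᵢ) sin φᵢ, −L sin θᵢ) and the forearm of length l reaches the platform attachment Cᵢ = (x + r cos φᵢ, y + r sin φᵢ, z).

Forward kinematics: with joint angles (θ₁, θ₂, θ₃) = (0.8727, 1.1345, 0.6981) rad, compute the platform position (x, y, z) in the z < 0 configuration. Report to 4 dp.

(0.0117, -0.0837, -0.5159)

O1 = (0.1371·cos0.0°, 0.1371·sin0.0°, -0.0919) = (0.1371, 0.0000, -0.0919)
O2 = (0.1107·cos120.0°, 0.1107·sin120.0°, -0.1088) = (-0.0554, 0.0959, -0.1088)
φ3=240.0°: virtual centre (-0.0760, -0.1316, -0.0771), radius l
|O₂|²−|O₁|² = -0.0032;  |O₃|²−|O₁|² = 0.0018
[-0.3850 0.1918 -0.0337]·P = -0.0032;  [-0.4262 -0.2631 0.0296]·P = 0.0018
Cramer: x(z) = 0.0027-0.0174z;  y(z) = -0.0111+0.1406z
into |P−O₁|² = l²: 1.0201z² + 0.1854z + -0.1759 = 0;  Δ = 0.7519;  z = -0.5159 or 0.3342 → z<0 root = -0.5159
x = 0.0117, y = -0.0837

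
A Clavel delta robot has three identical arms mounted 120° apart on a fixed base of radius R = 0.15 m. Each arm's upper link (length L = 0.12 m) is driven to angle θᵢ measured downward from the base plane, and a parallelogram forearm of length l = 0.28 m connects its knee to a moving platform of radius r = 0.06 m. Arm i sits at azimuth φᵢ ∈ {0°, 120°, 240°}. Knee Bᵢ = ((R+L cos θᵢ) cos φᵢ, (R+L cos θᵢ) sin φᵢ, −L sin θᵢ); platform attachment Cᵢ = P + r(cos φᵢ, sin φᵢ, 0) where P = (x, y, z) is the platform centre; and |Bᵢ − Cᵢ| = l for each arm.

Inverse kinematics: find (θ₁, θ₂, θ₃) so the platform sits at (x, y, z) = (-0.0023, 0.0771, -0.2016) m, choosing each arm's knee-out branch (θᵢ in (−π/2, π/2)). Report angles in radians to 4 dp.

θ₁ = 0.2614, θ₂ = -0.3492, θ₃ = 0.6984

φ1=0.0° → target in arm frame (-0.0023, 0.0771)
  A=0.0923, B=-0.2016, C=(l²−L²−A²−y'²−z²)/(2L)=0.0371
  γ=atan2(-0.2016,0.0923)=-1.1414;  ψ=arccos(0.1671)=1.4029;  θ1=γ+ψ≈0.2614
φ2=120.0° → target in arm frame (0.0679, -0.0366)
  A=0.0221, B=-0.2016, C=(l²−L²−A²−y'²−z²)/(2L)=0.0897
  θ2 = atan2(B,A) + arccos(C/0.2028) = -0.3492
rotate P by −φ3: (-0.0656, -0.0405, -0.2016)
  e−x'=0.1556;  (l²−L²−(e−x')²−y'²−z²)/2L = -0.0104
  θ3 = atan2(B,A) + arccos(C/0.2547) = 0.6984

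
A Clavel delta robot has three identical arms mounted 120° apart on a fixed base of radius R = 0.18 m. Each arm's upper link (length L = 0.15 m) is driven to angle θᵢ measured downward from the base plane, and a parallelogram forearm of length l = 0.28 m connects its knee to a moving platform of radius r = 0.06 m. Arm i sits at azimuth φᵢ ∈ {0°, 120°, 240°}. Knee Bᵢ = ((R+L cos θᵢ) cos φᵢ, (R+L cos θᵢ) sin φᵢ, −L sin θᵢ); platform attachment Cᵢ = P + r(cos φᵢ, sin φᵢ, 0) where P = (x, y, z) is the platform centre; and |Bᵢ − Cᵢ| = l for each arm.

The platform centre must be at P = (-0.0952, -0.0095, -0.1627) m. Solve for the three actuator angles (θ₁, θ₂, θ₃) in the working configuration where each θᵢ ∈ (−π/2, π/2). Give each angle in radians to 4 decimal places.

φ1=0.0° → target in arm frame (-0.0952, -0.0095)
  e−x'=0.2152;  (l²−L²−(e−x')²−y'²−z²)/2L = -0.0566
  γ=atan2(-0.1627,0.2152)=-0.6474;  ψ=arccos(-0.2097)=1.7821;  θ1=γ+ψ≈1.1347
rotate P by −φ2: (0.0394, 0.0872, -0.1627)
  A cos θ + B sin θ = C:  0.0806·cos θ + -0.1627·sin θ = 0.0511
  γ=atan2(-0.1627,0.0806)=-1.1107;  ψ=arccos(0.2813)=1.2856;  θ2=γ+ψ≈0.1749
rotate P by −φ3: (0.0558, -0.0777, -0.1627)
  A=0.0642, B=-0.1627, C=(l²−L²−A²−y'²−z²)/(2L)=0.0642
  √(A²+B²)=0.1749;  θ3 = -1.1951+1.1947 ≈ -0.0005

θ₁ = 1.1347, θ₂ = 0.1749, θ₃ = -0.0005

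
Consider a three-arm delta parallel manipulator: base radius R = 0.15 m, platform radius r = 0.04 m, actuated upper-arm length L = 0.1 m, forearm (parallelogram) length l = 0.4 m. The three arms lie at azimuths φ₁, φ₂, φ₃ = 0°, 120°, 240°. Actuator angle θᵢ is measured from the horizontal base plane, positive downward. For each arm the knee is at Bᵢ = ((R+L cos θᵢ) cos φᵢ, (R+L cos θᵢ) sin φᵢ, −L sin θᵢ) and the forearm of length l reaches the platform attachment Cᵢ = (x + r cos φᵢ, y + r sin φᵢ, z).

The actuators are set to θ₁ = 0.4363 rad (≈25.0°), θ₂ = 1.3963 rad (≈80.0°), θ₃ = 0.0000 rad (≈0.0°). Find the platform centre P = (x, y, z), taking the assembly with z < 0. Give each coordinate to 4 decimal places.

(0.0418, -0.1623, -0.3716)

φ1=0.0°: virtual centre (0.2006, 0.0000, -0.0423), radius l
O2 = (0.1274·cos120.0°, 0.1274·sin120.0°, -0.0985) = (-0.0637, 0.1103, -0.0985)
O3 = (0.2100·cos240.0°, 0.2100·sin240.0°, 0.0000) = (-0.1050, -0.1819, 0.0000)
eliminate P² terms by subtracting sphere 1 from 2 and 3
plane₁₂: -0.5286x+0.2206y+-0.1124z = -0.0161
Cramer: x(z) = 0.0165-0.0680z;  y(z) = -0.0335+0.3467z
sphere 1 gives Az²+Bz+C=0 with A=1.1248, B=0.0864, C=-0.1232;  B²−4AC=0.5618;  roots -0.3716, 0.2948;  negative root z = -0.3716
x = 0.0418, y = -0.1623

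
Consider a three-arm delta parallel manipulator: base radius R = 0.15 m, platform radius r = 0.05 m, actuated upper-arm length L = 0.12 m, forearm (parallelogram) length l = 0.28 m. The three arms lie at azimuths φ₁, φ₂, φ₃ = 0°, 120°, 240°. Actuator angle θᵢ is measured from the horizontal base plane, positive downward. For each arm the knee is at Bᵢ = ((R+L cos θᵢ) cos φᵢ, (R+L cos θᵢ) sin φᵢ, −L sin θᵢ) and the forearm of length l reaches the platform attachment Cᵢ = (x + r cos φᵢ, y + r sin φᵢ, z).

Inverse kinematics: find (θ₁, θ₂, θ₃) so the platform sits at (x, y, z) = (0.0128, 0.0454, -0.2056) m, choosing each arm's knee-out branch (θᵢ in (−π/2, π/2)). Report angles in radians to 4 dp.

rotate P by −φ1: (0.0128, 0.0454, -0.2056)
  A=0.0872, B=-0.2056, C=(l²−L²−A²−y'²−z²)/(2L)=0.0503
  γ=atan2(-0.2056,0.0872)=-1.1697;  ψ=arccos(0.2251)=1.3438;  θ1=γ+ψ≈0.1741
φ2=120.0° → target in arm frame (0.0329, -0.0338)
  e−x'=0.0671;  (l²−L²−(e−x')²−y'²−z²)/2L = 0.0670
  √(A²+B²)=0.2163;  θ2 = -1.2554+1.2557 ≈ 0.0003
φ3=240.0° → target in arm frame (-0.0457, -0.0116)
  A=0.1457, B=-0.2056, C=(l²−L²−A²−y'²−z²)/(2L)=0.0015
  γ=atan2(-0.2056,0.1457)=-0.9542;  ψ=arccos(0.0060)=1.5648;  θ3=γ+ψ≈0.6106

θ₁ = 0.1741, θ₂ = 0.0003, θ₃ = 0.6106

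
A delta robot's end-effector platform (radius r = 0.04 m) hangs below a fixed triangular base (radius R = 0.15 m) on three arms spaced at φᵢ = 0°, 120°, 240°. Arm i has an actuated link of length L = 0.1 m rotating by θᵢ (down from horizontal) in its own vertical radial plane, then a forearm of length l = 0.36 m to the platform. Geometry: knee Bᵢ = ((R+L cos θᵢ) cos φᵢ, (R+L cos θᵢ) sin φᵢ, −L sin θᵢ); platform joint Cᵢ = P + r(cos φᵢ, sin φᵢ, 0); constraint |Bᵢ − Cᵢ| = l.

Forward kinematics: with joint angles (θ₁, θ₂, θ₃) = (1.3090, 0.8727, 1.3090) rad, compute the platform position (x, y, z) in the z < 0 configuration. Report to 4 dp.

S1 = (0.1359·cos0.0°, 0.1359·sin0.0°, -0.0966) = (0.1359, 0.0000, -0.0966)
S2 = (0.1743·cos120.0°, 0.1743·sin120.0°, -0.0766) = (-0.0871, 0.1509, -0.0766)
S3 = (0.1359·cos240.0°, 0.1359·sin240.0°, -0.0966) = (-0.0679, -0.1177, -0.0966)
subtract pairs → two planes through P
plane₁₂: -0.4460x+0.3019y+0.0400z = 0.0084
Cramer: x(z) = -0.0087+0.0413z;  y(z) = 0.0151-0.0715z
into |P−S₁|² = l²: 1.0068z² + 0.1791z + -0.0991 = 0;  Δ = 0.4313;  z = -0.4151 or 0.2372 → z<0 root = -0.4151
x = -0.0258, y = 0.0448

(-0.0258, 0.0448, -0.4151)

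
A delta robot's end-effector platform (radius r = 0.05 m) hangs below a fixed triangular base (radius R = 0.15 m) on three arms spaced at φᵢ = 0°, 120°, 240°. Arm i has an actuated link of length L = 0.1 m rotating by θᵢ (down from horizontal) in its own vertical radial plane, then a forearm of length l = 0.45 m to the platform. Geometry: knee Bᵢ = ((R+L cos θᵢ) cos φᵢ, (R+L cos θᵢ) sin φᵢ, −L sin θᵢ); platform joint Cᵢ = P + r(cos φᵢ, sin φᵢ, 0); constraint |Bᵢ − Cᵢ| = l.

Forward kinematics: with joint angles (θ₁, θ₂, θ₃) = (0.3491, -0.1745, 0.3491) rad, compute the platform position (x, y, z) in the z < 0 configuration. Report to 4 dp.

(-0.0370, 0.0641, -0.4151)

centre 1 = (0.1940·cos0.0°, 0.1940·sin0.0°, -0.0342) = (0.1940, 0.0000, -0.0342)
arm 2 at φ=120.0°: ρ2 = 0.1985;  centre 2 = (-0.0992, 0.1719, 0.0174)
centre 3 = (0.1940·cos240.0°, 0.1940·sin240.0°, -0.0342) = (-0.0970, -0.1680, -0.0342)
subtract pairs → two planes through P
[-0.5864 0.3438 0.1031]·P = 0.0009;  [-0.5819 -0.3360 0.0000]·P = 0.0000
Cramer: x(z) = -0.0008+0.0873z;  y(z) = 0.0013-0.1511z
sphere 1 gives Az²+Bz+C=0 with A=1.0305, B=0.0340, C=-0.1634;  B²−4AC=0.6747;  roots -0.4151, 0.3821;  negative root z = -0.4151
x = -0.0370, y = 0.0641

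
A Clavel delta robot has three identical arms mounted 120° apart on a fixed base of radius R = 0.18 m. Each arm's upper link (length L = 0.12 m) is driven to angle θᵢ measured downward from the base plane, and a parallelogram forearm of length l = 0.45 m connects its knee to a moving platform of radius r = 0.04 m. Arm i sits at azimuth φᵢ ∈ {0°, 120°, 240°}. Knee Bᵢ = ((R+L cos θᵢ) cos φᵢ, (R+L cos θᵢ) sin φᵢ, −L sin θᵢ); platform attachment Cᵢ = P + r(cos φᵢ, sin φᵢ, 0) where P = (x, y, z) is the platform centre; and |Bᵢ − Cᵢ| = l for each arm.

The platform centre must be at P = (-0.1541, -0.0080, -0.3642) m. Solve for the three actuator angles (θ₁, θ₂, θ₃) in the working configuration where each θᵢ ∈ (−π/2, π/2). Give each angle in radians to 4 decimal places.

rotate P by −φ1: (-0.1541, -0.0080, -0.3642)
  A cos θ + B sin θ = C:  0.2941·cos θ + -0.3642·sin θ = -0.1296
  √(A²+B²)=0.4681;  θ1 = -0.8915+1.8513 ≈ 0.9598
arm 2 (φ=120.0°): x'=0.0701, y'=0.1375
  A=0.0699, B=-0.3642, C=(l²−L²−A²−y'²−z²)/(2L)=0.1320
  θ2 = atan2(B,A) + arccos(C/0.3708) = -0.1744
φ3=240.0° → target in arm frame (0.0840, -0.1295)
  A cos θ + B sin θ = C:  0.0560·cos θ + -0.3642·sin θ = 0.1482
  γ=atan2(-0.3642,0.0560)=-1.4182;  ψ=arccos(0.4021)=1.1570;  θ3=γ+ψ≈-0.2612

θ₁ = 0.9598, θ₂ = -0.1744, θ₃ = -0.2612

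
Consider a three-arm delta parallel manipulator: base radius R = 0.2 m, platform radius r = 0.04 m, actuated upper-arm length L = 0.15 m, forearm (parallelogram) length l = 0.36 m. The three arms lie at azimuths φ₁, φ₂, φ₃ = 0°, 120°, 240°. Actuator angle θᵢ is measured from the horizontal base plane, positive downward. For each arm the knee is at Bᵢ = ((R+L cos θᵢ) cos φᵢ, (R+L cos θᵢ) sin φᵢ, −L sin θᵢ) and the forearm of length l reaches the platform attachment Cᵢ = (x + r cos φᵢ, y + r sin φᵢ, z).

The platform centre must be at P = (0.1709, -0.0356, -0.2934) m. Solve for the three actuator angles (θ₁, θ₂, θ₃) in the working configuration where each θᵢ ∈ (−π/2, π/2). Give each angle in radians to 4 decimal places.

θ₁ = -0.2619, θ₂ = 1.3960, θ₃ = 1.1342

φ1=0.0° → target in arm frame (0.1709, -0.0356)
  e−x'=-0.0109;  (l²−L²−(e−x')²−y'²−z²)/2L = 0.0654
  θ1 = atan2(B,A) + arccos(C/0.2936) = -0.2619
arm 2 (φ=120.0°): x'=-0.1163, y'=-0.1302
  A cos θ + B sin θ = C:  0.2763·cos θ + -0.2934·sin θ = -0.2409
  γ=atan2(-0.2934,0.2763)=-0.8154;  ψ=arccos(-0.5977)=2.2115;  θ2=γ+ψ≈1.3960
rotate P by −φ3: (-0.0546, 0.1658, -0.2934)
  e−x'=0.2146;  (l²−L²−(e−x')²−y'²−z²)/2L = -0.1751
  γ=atan2(-0.2934,0.2146)=-0.9392;  ψ=arccos(-0.4817)=2.0734;  θ3=γ+ψ≈1.1342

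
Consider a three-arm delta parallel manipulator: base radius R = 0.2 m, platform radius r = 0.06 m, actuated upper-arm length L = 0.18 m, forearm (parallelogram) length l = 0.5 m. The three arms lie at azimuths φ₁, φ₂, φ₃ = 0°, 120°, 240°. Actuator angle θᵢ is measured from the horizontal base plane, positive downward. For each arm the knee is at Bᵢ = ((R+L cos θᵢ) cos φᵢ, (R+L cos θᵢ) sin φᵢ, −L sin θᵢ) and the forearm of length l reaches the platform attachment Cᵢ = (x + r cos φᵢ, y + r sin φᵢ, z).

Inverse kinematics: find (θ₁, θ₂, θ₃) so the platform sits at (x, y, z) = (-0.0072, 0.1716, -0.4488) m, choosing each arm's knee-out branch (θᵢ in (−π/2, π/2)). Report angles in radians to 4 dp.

θ₁ = 0.5239, θ₂ = -0.0872, θ₃ = 0.9601

φ1=0.0° → target in arm frame (-0.0072, 0.1716)
  A=0.1472, B=-0.4488, C=(l²−L²−A²−y'²−z²)/(2L)=-0.0970
  θ1 = atan2(B,A) + arccos(C/0.4723) = 0.5239
rotate P by −φ2: (0.1522, -0.0796, -0.4488)
  A cos θ + B sin θ = C:  -0.0122·cos θ + -0.4488·sin θ = 0.0269
  θ2 = atan2(B,A) + arccos(C/0.4490) = -0.0872
φ3=240.0° → target in arm frame (-0.1450, -0.0920)
  A=0.2850, B=-0.4488, C=(l²−L²−A²−y'²−z²)/(2L)=-0.2042
  γ=atan2(-0.4488,0.2850)=-1.0050;  ψ=arccos(-0.3841)=1.9651;  θ3=γ+ψ≈0.9601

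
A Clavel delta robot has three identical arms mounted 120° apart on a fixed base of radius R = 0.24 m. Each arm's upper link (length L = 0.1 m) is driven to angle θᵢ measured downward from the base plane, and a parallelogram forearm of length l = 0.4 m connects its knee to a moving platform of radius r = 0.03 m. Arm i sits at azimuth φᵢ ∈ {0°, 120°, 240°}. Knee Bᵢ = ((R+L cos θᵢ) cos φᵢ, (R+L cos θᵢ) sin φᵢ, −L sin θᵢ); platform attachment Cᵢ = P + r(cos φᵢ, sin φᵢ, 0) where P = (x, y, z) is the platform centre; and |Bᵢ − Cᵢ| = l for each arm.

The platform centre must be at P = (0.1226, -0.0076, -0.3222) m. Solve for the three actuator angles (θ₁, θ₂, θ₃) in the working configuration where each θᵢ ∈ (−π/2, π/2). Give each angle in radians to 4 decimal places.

θ₁ = -0.3495, θ₂ = 1.2213, θ₃ = 1.1339

φ1=0.0° → target in arm frame (0.1226, -0.0076)
  A cos θ + B sin θ = C:  0.0874·cos θ + -0.3222·sin θ = 0.1925
  √(A²+B²)=0.3338;  θ1 = -1.3059+0.9564 ≈ -0.3495
φ2=120.0° → target in arm frame (-0.0679, -0.1024)
  A=0.2779, B=-0.3222, C=(l²−L²−A²−y'²−z²)/(2L)=-0.2076
  θ2 = atan2(B,A) + arccos(C/0.4255) = 1.2213
arm 3 (φ=240.0°): x'=-0.0547, y'=0.1100
  A cos θ + B sin θ = C:  0.2647·cos θ + -0.3222·sin θ = -0.1799
  θ3 = atan2(B,A) + arccos(C/0.4170) = 1.1339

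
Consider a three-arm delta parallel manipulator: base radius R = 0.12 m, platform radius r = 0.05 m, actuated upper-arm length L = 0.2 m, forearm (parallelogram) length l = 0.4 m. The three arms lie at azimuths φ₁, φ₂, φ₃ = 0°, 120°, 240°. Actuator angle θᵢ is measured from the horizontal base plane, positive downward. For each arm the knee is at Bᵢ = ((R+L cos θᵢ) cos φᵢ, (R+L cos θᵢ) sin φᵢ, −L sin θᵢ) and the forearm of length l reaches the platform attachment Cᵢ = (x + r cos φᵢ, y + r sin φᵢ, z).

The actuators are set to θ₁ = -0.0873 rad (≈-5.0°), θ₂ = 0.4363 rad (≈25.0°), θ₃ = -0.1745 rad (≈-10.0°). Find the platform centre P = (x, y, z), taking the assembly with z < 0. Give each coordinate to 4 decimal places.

centre 1 = (0.2692·cos0.0°, 0.2692·sin0.0°, 0.0174) = (0.2692, 0.0000, 0.0174)
φ2=120.0°: virtual centre (-0.1256, 0.2176, -0.0845), radius l
φ3=240.0°: virtual centre (-0.1335, -0.2312, 0.0347), radius l
subtract pairs → two planes through P
[-0.7897 0.4352 -0.2039]·P = -0.0025;  [-0.8054 -0.4624 0.0346]·P = -0.0003
Cramer: x(z) = 0.0018-0.1107z;  y(z) = -0.0025+0.2676z
sphere 1 gives Az²+Bz+C=0 with A=1.0839, B=0.0230, C=-0.0882;  B²−4AC=0.3828;  roots -0.2960, 0.2748;  negative root z = -0.2960
x = 0.0346, y = -0.0817

(0.0346, -0.0817, -0.2960)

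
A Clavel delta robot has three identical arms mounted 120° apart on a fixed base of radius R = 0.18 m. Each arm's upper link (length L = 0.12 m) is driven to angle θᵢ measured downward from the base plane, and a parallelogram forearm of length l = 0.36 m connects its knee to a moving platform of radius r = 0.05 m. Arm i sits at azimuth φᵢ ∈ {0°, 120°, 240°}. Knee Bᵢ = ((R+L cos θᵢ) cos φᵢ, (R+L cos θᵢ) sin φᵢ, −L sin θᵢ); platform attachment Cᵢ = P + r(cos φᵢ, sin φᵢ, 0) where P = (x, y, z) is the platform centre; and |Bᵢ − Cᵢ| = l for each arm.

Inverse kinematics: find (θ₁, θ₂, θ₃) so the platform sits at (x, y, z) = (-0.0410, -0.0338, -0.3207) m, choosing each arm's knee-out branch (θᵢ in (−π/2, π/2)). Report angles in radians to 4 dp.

φ1=0.0° → target in arm frame (-0.0410, -0.0338)
  e−x'=0.1710;  (l²−L²−(e−x')²−y'²−z²)/2L = -0.0751
  √(A²+B²)=0.3634;  θ1 = -1.0809+1.7790 ≈ 0.6981
φ2=120.0° → target in arm frame (-0.0088, 0.0524)
  A cos θ + B sin θ = C:  0.1388·cos θ + -0.3207·sin θ = -0.0402
  γ=atan2(-0.3207,0.1388)=-1.1624;  ψ=arccos(-0.1151)=1.6861;  θ2=γ+ψ≈0.5237
φ3=240.0° → target in arm frame (0.0498, -0.0186)
  A=0.0802, B=-0.3207, C=(l²−L²−A²−y'²−z²)/(2L)=0.0232
  √(A²+B²)=0.3306;  θ3 = -1.3257+1.5006 ≈ 0.1749

θ₁ = 0.6981, θ₂ = 0.5237, θ₃ = 0.1749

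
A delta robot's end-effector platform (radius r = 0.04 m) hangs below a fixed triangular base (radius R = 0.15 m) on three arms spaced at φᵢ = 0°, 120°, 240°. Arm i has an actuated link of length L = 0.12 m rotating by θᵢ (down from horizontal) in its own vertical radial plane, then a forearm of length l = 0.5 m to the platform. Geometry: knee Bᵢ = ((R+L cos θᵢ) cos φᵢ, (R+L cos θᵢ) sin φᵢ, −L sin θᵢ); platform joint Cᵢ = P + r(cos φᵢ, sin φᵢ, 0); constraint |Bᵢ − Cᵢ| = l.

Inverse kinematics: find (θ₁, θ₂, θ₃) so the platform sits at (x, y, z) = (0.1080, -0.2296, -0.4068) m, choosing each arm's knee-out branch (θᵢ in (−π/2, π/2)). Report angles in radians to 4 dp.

θ₁ = -0.1742, θ₂ = 1.2220, θ₃ = -0.3487

rotate P by −φ1: (0.1080, -0.2296, -0.4068)
  A cos θ + B sin θ = C:  0.0020·cos θ + -0.4068·sin θ = 0.0725
  θ1 = atan2(B,A) + arccos(C/0.4068) = -0.1742
φ2=120.0° → target in arm frame (-0.2528, 0.0213)
  A cos θ + B sin θ = C:  0.3628·cos θ + -0.4068·sin θ = -0.2583
  γ=atan2(-0.4068,0.3628)=-0.8425;  ψ=arccos(-0.4738)=2.0645;  θ2=γ+ψ≈1.2220
rotate P by −φ3: (0.1448, 0.2083, -0.4068)
  A cos θ + B sin θ = C:  -0.0348·cos θ + -0.4068·sin θ = 0.1062
  γ=atan2(-0.4068,-0.0348)=-1.6562;  ψ=arccos(0.2602)=1.3076;  θ3=γ+ψ≈-0.3487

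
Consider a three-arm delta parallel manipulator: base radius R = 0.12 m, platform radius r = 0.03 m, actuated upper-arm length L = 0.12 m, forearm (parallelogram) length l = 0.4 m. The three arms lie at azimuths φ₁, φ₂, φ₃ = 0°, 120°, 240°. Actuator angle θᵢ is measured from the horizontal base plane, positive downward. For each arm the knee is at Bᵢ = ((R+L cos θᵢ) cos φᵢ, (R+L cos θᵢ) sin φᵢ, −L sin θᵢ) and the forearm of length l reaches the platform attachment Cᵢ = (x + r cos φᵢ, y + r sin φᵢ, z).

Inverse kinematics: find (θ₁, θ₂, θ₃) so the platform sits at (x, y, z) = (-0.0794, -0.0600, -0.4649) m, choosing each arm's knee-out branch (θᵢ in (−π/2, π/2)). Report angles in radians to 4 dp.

θ₁ = 1.3964, θ₂ = 1.1344, θ₃ = 0.6983

rotate P by −φ1: (-0.0794, -0.0600, -0.4649)
  A cos θ + B sin θ = C:  0.1694·cos θ + -0.4649·sin θ = -0.4285
  √(A²+B²)=0.4948;  θ1 = -1.2214+2.6178 ≈ 1.3964
φ2=120.0° → target in arm frame (-0.0123, 0.0988)
  e−x'=0.1023;  (l²−L²−(e−x')²−y'²−z²)/2L = -0.3781
  θ2 = atan2(B,A) + arccos(C/0.4760) = 1.1344
arm 3 (φ=240.0°): x'=0.0917, y'=-0.0388
  A=-0.0017, B=-0.4649, C=(l²−L²−A²−y'²−z²)/(2L)=-0.3002
  θ3 = atan2(B,A) + arccos(C/0.4649) = 0.6983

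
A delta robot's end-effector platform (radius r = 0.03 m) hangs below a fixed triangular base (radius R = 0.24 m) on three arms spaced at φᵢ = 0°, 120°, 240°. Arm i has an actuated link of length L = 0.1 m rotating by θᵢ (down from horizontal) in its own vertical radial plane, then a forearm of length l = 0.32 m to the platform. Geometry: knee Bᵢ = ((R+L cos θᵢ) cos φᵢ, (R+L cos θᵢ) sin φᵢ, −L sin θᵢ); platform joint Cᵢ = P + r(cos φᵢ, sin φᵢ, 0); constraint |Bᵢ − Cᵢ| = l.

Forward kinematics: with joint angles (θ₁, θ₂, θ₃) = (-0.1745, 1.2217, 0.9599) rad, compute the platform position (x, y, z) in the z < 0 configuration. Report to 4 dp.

(0.0739, -0.0183, -0.1996)

arm 1 at φ=0.0°: ρ1 = 0.3085;  O1 = (0.3085, 0.0000, 0.0174)
O2 = (0.2442·cos120.0°, 0.2442·sin120.0°, -0.0940) = (-0.1221, 0.2115, -0.0940)
φ3=240.0°: virtual centre (-0.1337, -0.2315, -0.0819), radius l
subtract pairs → two planes through P
plane₁₂: -0.8612x+0.4230y+-0.2227z = -0.0270
Cramer: x(z) = 0.0256-0.2421z;  y(z) = -0.0116+0.0335z
quadratic in z: (1.0597)z²+(0.1014)z+(-0.0220)=0, √Δ=0.3215 → z ∈ {-0.1996, 0.1038}; z = -0.1996 (taking z<0)
x = 0.0739, y = -0.0183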